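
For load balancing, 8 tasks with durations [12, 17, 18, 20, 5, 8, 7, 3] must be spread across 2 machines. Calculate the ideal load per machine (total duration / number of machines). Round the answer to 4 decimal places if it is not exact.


Total processing time = 12 + 17 + 18 + 20 + 5 + 8 + 7 + 3 = 90
Number of machines = 2
Ideal balanced load = 90 / 2 = 45.0

45.0


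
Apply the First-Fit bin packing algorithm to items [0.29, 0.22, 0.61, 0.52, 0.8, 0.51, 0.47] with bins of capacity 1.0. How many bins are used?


Place items sequentially using First-Fit:
  Item 0.29 -> new Bin 1
  Item 0.22 -> Bin 1 (now 0.51)
  Item 0.61 -> new Bin 2
  Item 0.52 -> new Bin 3
  Item 0.8 -> new Bin 4
  Item 0.51 -> new Bin 5
  Item 0.47 -> Bin 1 (now 0.98)
Total bins used = 5

5


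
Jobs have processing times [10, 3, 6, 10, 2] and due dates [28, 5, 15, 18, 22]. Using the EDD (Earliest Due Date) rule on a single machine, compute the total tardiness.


Sort by due date (EDD order): [(3, 5), (6, 15), (10, 18), (2, 22), (10, 28)]
Compute completion times and tardiness:
  Job 1: p=3, d=5, C=3, tardiness=max(0,3-5)=0
  Job 2: p=6, d=15, C=9, tardiness=max(0,9-15)=0
  Job 3: p=10, d=18, C=19, tardiness=max(0,19-18)=1
  Job 4: p=2, d=22, C=21, tardiness=max(0,21-22)=0
  Job 5: p=10, d=28, C=31, tardiness=max(0,31-28)=3
Total tardiness = 4

4


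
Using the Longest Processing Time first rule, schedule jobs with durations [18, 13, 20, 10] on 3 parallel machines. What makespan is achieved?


Sort jobs in decreasing order (LPT): [20, 18, 13, 10]
Assign each job to the least loaded machine:
  Machine 1: jobs [20], load = 20
  Machine 2: jobs [18], load = 18
  Machine 3: jobs [13, 10], load = 23
Makespan = max load = 23

23


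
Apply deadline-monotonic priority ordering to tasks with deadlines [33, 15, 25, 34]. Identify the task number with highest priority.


Sort tasks by relative deadline (ascending):
  Task 2: deadline = 15
  Task 3: deadline = 25
  Task 1: deadline = 33
  Task 4: deadline = 34
Priority order (highest first): [2, 3, 1, 4]
Highest priority task = 2

2


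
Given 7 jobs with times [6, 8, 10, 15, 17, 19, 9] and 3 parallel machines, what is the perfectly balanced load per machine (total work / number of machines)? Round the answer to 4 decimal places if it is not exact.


Total processing time = 6 + 8 + 10 + 15 + 17 + 19 + 9 = 84
Number of machines = 3
Ideal balanced load = 84 / 3 = 28.0

28.0


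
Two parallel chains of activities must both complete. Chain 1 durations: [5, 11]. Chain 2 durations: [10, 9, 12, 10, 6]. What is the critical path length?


Path A total = 5 + 11 = 16
Path B total = 10 + 9 + 12 + 10 + 6 = 47
Critical path = longest path = max(16, 47) = 47

47


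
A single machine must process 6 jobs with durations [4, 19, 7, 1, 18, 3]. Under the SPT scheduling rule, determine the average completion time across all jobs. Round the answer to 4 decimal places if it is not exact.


Sort jobs by processing time (SPT order): [1, 3, 4, 7, 18, 19]
Compute completion times sequentially:
  Job 1: processing = 1, completes at 1
  Job 2: processing = 3, completes at 4
  Job 3: processing = 4, completes at 8
  Job 4: processing = 7, completes at 15
  Job 5: processing = 18, completes at 33
  Job 6: processing = 19, completes at 52
Sum of completion times = 113
Average completion time = 113/6 = 18.8333

18.8333


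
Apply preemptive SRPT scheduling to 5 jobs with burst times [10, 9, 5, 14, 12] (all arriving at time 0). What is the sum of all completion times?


Since all jobs arrive at t=0, SRPT equals SPT ordering.
SPT order: [5, 9, 10, 12, 14]
Completion times:
  Job 1: p=5, C=5
  Job 2: p=9, C=14
  Job 3: p=10, C=24
  Job 4: p=12, C=36
  Job 5: p=14, C=50
Total completion time = 5 + 14 + 24 + 36 + 50 = 129

129


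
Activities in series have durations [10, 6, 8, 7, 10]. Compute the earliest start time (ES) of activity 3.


Activity 3 starts after activities 1 through 2 complete.
Predecessor durations: [10, 6]
ES = 10 + 6 = 16

16


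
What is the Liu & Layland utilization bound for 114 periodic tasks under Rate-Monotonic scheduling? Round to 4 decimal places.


Compute 2^(1/114) = 1.0060987606
Subtract 1: 1.0060987606 - 1 = 0.0060987606
Multiply by n: 114 * 0.0060987606 = 0.6952587084
Round to 4 dp: 0.6953

0.6953


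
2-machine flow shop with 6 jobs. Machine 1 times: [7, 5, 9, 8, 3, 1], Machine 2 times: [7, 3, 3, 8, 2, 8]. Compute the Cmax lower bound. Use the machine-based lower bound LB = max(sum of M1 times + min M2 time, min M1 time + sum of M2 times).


LB1 = sum(M1 times) + min(M2 times) = 33 + 2 = 35
LB2 = min(M1 times) + sum(M2 times) = 1 + 31 = 32
Lower bound = max(LB1, LB2) = max(35, 32) = 35

35


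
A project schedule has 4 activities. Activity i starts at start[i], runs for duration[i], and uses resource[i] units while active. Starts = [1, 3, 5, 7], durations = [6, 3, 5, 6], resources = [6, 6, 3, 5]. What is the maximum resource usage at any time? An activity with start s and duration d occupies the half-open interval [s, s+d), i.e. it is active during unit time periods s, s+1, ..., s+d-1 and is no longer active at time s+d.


Each activity i is active on [start_i, start_i + duration_i).
Compute total resource usage per time slot:
  t=0: active resources = [], total = 0
  t=1: active resources = [6], total = 6
  t=2: active resources = [6], total = 6
  t=3: active resources = [6, 6], total = 12
  t=4: active resources = [6, 6], total = 12
  t=5: active resources = [6, 6, 3], total = 15
  t=6: active resources = [6, 3], total = 9
  t=7: active resources = [3, 5], total = 8
  t=8: active resources = [3, 5], total = 8
  t=9: active resources = [3, 5], total = 8
  t=10: active resources = [5], total = 5
  t=11: active resources = [5], total = 5
  t=12: active resources = [5], total = 5
Peak resource demand = 15

15


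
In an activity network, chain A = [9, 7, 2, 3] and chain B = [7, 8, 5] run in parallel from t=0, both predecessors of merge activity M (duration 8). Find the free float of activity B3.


ES(B3) = sum of predecessors on chain B = 15
EF(B3) = ES + duration = 15 + 5 = 20
Successor of B3 is M. ES(M) = max(sum(A), sum(B)) = max(21, 20) = 21
Free float = ES(successor) - EF(current) = 21 - 20 = 1

1


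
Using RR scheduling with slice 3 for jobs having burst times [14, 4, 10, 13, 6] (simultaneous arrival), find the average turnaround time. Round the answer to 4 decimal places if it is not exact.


Time quantum = 3
Execution trace:
  J1 runs 3 units, time = 3
  J2 runs 3 units, time = 6
  J3 runs 3 units, time = 9
  J4 runs 3 units, time = 12
  J5 runs 3 units, time = 15
  J1 runs 3 units, time = 18
  J2 runs 1 units, time = 19
  J3 runs 3 units, time = 22
  J4 runs 3 units, time = 25
  J5 runs 3 units, time = 28
  J1 runs 3 units, time = 31
  J3 runs 3 units, time = 34
  J4 runs 3 units, time = 37
  J1 runs 3 units, time = 40
  J3 runs 1 units, time = 41
  J4 runs 3 units, time = 44
  J1 runs 2 units, time = 46
  J4 runs 1 units, time = 47
Finish times: [46, 19, 41, 47, 28]
Average turnaround = 181/5 = 36.2

36.2


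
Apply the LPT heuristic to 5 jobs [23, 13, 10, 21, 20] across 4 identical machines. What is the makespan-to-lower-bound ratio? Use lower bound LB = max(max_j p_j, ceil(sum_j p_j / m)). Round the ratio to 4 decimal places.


LPT order: [23, 21, 20, 13, 10]
Machine loads after assignment: [23, 21, 20, 23]
LPT makespan = 23
Lower bound = max(max_job, ceil(total/4)) = max(23, 22) = 23
Ratio = 23 / 23 = 1.0

1.0


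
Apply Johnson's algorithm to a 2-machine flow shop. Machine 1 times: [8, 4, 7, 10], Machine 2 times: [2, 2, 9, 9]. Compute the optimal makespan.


Apply Johnson's rule:
  Group 1 (a <= b): [(3, 7, 9)]
  Group 2 (a > b): [(4, 10, 9), (1, 8, 2), (2, 4, 2)]
Optimal job order: [3, 4, 1, 2]
Schedule:
  Job 3: M1 done at 7, M2 done at 16
  Job 4: M1 done at 17, M2 done at 26
  Job 1: M1 done at 25, M2 done at 28
  Job 2: M1 done at 29, M2 done at 31
Makespan = 31

31


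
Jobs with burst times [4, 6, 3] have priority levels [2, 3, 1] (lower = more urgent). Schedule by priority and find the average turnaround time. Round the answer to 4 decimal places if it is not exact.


Sort by priority (ascending = highest first):
Order: [(1, 3), (2, 4), (3, 6)]
Completion times:
  Priority 1, burst=3, C=3
  Priority 2, burst=4, C=7
  Priority 3, burst=6, C=13
Average turnaround = 23/3 = 7.6667

7.6667


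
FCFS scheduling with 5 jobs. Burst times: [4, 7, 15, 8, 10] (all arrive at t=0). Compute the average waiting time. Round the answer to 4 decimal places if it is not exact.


FCFS order (as given): [4, 7, 15, 8, 10]
Waiting times:
  Job 1: wait = 0
  Job 2: wait = 4
  Job 3: wait = 11
  Job 4: wait = 26
  Job 5: wait = 34
Sum of waiting times = 75
Average waiting time = 75/5 = 15.0

15.0


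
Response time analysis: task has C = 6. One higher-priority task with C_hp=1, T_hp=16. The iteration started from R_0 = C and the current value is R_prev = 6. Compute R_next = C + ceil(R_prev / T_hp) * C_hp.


R_next = C + ceil(R_prev / T_hp) * C_hp
ceil(6 / 16) = ceil(0.375) = 1
Interference = 1 * 1 = 1
R_next = 6 + 1 = 7

7


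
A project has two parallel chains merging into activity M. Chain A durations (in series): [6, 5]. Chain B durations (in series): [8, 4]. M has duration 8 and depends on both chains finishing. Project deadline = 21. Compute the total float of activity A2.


Forward pass: ES(A2) = sum of predecessors on chain A = 6
EF = ES + duration = 6 + 5 = 11
Backward pass: LF(M) = deadline = 21; LS(M) = 21 - 8 = 13
LF(A2) = LS(M) - sum(successors on chain A) = 13 - 0 = 13
LS = LF - duration = 13 - 5 = 8
Total float = LS - ES = 8 - 6 = 2

2


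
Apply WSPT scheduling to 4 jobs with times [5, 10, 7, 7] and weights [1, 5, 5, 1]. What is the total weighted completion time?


Compute p/w ratios and sort ascending (WSPT): [(7, 5), (10, 5), (5, 1), (7, 1)]
Compute weighted completion times:
  Job (p=7,w=5): C=7, w*C=5*7=35
  Job (p=10,w=5): C=17, w*C=5*17=85
  Job (p=5,w=1): C=22, w*C=1*22=22
  Job (p=7,w=1): C=29, w*C=1*29=29
Total weighted completion time = 171

171


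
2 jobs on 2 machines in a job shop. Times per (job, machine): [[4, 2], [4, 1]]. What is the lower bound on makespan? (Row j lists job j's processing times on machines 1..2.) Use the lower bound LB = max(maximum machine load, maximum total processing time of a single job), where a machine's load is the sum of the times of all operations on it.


Machine loads:
  Machine 1: 4 + 4 = 8
  Machine 2: 2 + 1 = 3
Max machine load = 8
Job totals:
  Job 1: 6
  Job 2: 5
Max job total = 6
Lower bound = max(8, 6) = 8

8


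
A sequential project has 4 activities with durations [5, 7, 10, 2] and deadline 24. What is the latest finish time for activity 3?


LF(activity 3) = deadline - sum of successor durations
Successors: activities 4 through 4 with durations [2]
Sum of successor durations = 2
LF = 24 - 2 = 22

22


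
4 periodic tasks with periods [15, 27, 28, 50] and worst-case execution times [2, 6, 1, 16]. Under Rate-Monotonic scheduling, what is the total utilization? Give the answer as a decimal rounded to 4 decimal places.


Compute individual utilizations (exact fractions):
  Task 1: C/T = 2/15 (approx. 0.1333)
  Task 2: C/T = 6/27 = 2/9 (approx. 0.2222)
  Task 3: C/T = 1/28 (approx. 0.0357)
  Task 4: C/T = 16/50 = 8/25 (approx. 0.32)
Total utilization U = 2/15 + 2/9 + 1/28 + 8/25 = 4481/6300
Rounded to 4 decimal places: U = 0.7113
RM (Liu & Layland) bound for 4 tasks = 0.756828; compare with U = 4481/6300 (approx. 0.711270)
U <= bound, so schedulable by RM sufficient condition.

0.7113


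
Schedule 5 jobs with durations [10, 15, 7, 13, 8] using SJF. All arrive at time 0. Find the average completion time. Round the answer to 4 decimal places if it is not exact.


SJF order (ascending): [7, 8, 10, 13, 15]
Completion times:
  Job 1: burst=7, C=7
  Job 2: burst=8, C=15
  Job 3: burst=10, C=25
  Job 4: burst=13, C=38
  Job 5: burst=15, C=53
Average completion = 138/5 = 27.6

27.6


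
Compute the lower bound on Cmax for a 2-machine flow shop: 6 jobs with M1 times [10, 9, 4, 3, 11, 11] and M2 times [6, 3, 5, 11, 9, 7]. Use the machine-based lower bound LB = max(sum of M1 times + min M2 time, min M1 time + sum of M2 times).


LB1 = sum(M1 times) + min(M2 times) = 48 + 3 = 51
LB2 = min(M1 times) + sum(M2 times) = 3 + 41 = 44
Lower bound = max(LB1, LB2) = max(51, 44) = 51

51


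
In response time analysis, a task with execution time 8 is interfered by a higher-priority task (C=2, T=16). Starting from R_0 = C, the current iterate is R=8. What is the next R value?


R_next = C + ceil(R_prev / T_hp) * C_hp
ceil(8 / 16) = ceil(0.5) = 1
Interference = 1 * 2 = 2
R_next = 8 + 2 = 10

10


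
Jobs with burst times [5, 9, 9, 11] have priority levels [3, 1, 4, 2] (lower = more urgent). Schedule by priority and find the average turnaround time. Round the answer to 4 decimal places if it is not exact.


Sort by priority (ascending = highest first):
Order: [(1, 9), (2, 11), (3, 5), (4, 9)]
Completion times:
  Priority 1, burst=9, C=9
  Priority 2, burst=11, C=20
  Priority 3, burst=5, C=25
  Priority 4, burst=9, C=34
Average turnaround = 88/4 = 22.0

22.0


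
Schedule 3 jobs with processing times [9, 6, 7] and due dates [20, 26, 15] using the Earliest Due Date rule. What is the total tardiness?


Sort by due date (EDD order): [(7, 15), (9, 20), (6, 26)]
Compute completion times and tardiness:
  Job 1: p=7, d=15, C=7, tardiness=max(0,7-15)=0
  Job 2: p=9, d=20, C=16, tardiness=max(0,16-20)=0
  Job 3: p=6, d=26, C=22, tardiness=max(0,22-26)=0
Total tardiness = 0

0


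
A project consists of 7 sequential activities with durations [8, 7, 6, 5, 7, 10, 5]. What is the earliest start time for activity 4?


Activity 4 starts after activities 1 through 3 complete.
Predecessor durations: [8, 7, 6]
ES = 8 + 7 + 6 = 21

21


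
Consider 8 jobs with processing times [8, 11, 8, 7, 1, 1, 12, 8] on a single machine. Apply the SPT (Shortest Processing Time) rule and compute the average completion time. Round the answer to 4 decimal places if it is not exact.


Sort jobs by processing time (SPT order): [1, 1, 7, 8, 8, 8, 11, 12]
Compute completion times sequentially:
  Job 1: processing = 1, completes at 1
  Job 2: processing = 1, completes at 2
  Job 3: processing = 7, completes at 9
  Job 4: processing = 8, completes at 17
  Job 5: processing = 8, completes at 25
  Job 6: processing = 8, completes at 33
  Job 7: processing = 11, completes at 44
  Job 8: processing = 12, completes at 56
Sum of completion times = 187
Average completion time = 187/8 = 23.375

23.375


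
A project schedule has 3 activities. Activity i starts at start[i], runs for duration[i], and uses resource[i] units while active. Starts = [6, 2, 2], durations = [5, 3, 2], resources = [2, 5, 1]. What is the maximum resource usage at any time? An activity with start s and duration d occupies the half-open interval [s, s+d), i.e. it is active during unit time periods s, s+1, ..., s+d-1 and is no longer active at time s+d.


Each activity i is active on [start_i, start_i + duration_i).
Compute total resource usage per time slot:
  t=0: active resources = [], total = 0
  t=1: active resources = [], total = 0
  t=2: active resources = [5, 1], total = 6
  t=3: active resources = [5, 1], total = 6
  t=4: active resources = [5], total = 5
  t=5: active resources = [], total = 0
  t=6: active resources = [2], total = 2
  t=7: active resources = [2], total = 2
  t=8: active resources = [2], total = 2
  t=9: active resources = [2], total = 2
  t=10: active resources = [2], total = 2
Peak resource demand = 6

6


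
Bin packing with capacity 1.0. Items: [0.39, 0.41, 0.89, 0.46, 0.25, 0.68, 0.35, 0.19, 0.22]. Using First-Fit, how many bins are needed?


Place items sequentially using First-Fit:
  Item 0.39 -> new Bin 1
  Item 0.41 -> Bin 1 (now 0.8)
  Item 0.89 -> new Bin 2
  Item 0.46 -> new Bin 3
  Item 0.25 -> Bin 3 (now 0.71)
  Item 0.68 -> new Bin 4
  Item 0.35 -> new Bin 5
  Item 0.19 -> Bin 1 (now 0.99)
  Item 0.22 -> Bin 3 (now 0.93)
Total bins used = 5

5


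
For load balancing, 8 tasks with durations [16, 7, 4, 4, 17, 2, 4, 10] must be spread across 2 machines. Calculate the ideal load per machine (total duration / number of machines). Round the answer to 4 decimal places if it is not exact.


Total processing time = 16 + 7 + 4 + 4 + 17 + 2 + 4 + 10 = 64
Number of machines = 2
Ideal balanced load = 64 / 2 = 32.0

32.0


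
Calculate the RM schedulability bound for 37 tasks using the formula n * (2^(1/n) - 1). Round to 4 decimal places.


Compute 2^(1/37) = 1.0189102844
Subtract 1: 1.0189102844 - 1 = 0.0189102844
Multiply by n: 37 * 0.0189102844 = 0.6996805228
Round to 4 dp: 0.6997

0.6997


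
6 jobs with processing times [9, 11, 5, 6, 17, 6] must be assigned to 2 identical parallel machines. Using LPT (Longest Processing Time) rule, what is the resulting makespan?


Sort jobs in decreasing order (LPT): [17, 11, 9, 6, 6, 5]
Assign each job to the least loaded machine:
  Machine 1: jobs [17, 6, 5], load = 28
  Machine 2: jobs [11, 9, 6], load = 26
Makespan = max load = 28

28


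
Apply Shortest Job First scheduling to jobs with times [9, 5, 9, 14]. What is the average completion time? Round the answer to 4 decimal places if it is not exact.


SJF order (ascending): [5, 9, 9, 14]
Completion times:
  Job 1: burst=5, C=5
  Job 2: burst=9, C=14
  Job 3: burst=9, C=23
  Job 4: burst=14, C=37
Average completion = 79/4 = 19.75

19.75


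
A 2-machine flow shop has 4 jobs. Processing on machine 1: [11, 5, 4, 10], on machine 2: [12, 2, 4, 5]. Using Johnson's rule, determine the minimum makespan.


Apply Johnson's rule:
  Group 1 (a <= b): [(3, 4, 4), (1, 11, 12)]
  Group 2 (a > b): [(4, 10, 5), (2, 5, 2)]
Optimal job order: [3, 1, 4, 2]
Schedule:
  Job 3: M1 done at 4, M2 done at 8
  Job 1: M1 done at 15, M2 done at 27
  Job 4: M1 done at 25, M2 done at 32
  Job 2: M1 done at 30, M2 done at 34
Makespan = 34

34


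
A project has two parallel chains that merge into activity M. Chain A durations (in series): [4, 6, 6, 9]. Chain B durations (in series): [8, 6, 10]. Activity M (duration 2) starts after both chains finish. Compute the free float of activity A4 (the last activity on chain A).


ES(A4) = sum of predecessors on chain A = 16
EF(A4) = ES + duration = 16 + 9 = 25
Successor of A4 is M. ES(M) = max(sum(A), sum(B)) = max(25, 24) = 25
Free float = ES(successor) - EF(current) = 25 - 25 = 0

0


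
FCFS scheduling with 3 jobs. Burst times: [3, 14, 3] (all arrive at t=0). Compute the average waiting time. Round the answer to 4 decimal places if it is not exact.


FCFS order (as given): [3, 14, 3]
Waiting times:
  Job 1: wait = 0
  Job 2: wait = 3
  Job 3: wait = 17
Sum of waiting times = 20
Average waiting time = 20/3 = 6.6667

6.6667


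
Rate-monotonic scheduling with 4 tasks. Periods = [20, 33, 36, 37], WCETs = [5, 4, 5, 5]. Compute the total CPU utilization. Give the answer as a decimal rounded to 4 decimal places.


Compute individual utilizations (exact fractions):
  Task 1: C/T = 5/20 = 1/4 (approx. 0.25)
  Task 2: C/T = 4/33 (approx. 0.1212)
  Task 3: C/T = 5/36 (approx. 0.1389)
  Task 4: C/T = 5/37 (approx. 0.1351)
Total utilization U = 1/4 + 4/33 + 5/36 + 5/37 = 4727/7326
Rounded to 4 decimal places: U = 0.6452
RM (Liu & Layland) bound for 4 tasks = 0.756828; compare with U = 4727/7326 (approx. 0.645236)
U <= bound, so schedulable by RM sufficient condition.

0.6452


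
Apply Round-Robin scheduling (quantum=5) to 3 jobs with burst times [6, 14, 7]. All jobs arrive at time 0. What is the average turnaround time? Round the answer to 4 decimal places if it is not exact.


Time quantum = 5
Execution trace:
  J1 runs 5 units, time = 5
  J2 runs 5 units, time = 10
  J3 runs 5 units, time = 15
  J1 runs 1 units, time = 16
  J2 runs 5 units, time = 21
  J3 runs 2 units, time = 23
  J2 runs 4 units, time = 27
Finish times: [16, 27, 23]
Average turnaround = 66/3 = 22.0

22.0


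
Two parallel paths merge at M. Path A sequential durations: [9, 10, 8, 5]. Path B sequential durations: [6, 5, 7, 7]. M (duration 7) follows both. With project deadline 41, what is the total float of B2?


Forward pass: ES(B2) = sum of predecessors on chain B = 6
EF = ES + duration = 6 + 5 = 11
Backward pass: LF(M) = deadline = 41; LS(M) = 41 - 7 = 34
LF(B2) = LS(M) - sum(successors on chain B) = 34 - 14 = 20
LS = LF - duration = 20 - 5 = 15
Total float = LS - ES = 15 - 6 = 9

9


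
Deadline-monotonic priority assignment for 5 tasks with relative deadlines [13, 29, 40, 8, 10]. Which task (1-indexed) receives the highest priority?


Sort tasks by relative deadline (ascending):
  Task 4: deadline = 8
  Task 5: deadline = 10
  Task 1: deadline = 13
  Task 2: deadline = 29
  Task 3: deadline = 40
Priority order (highest first): [4, 5, 1, 2, 3]
Highest priority task = 4

4


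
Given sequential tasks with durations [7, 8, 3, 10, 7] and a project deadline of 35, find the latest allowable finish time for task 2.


LF(activity 2) = deadline - sum of successor durations
Successors: activities 3 through 5 with durations [3, 10, 7]
Sum of successor durations = 20
LF = 35 - 20 = 15

15


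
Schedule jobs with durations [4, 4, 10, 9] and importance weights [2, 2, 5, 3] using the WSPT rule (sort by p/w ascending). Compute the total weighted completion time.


Compute p/w ratios and sort ascending (WSPT): [(4, 2), (4, 2), (10, 5), (9, 3)]
Compute weighted completion times:
  Job (p=4,w=2): C=4, w*C=2*4=8
  Job (p=4,w=2): C=8, w*C=2*8=16
  Job (p=10,w=5): C=18, w*C=5*18=90
  Job (p=9,w=3): C=27, w*C=3*27=81
Total weighted completion time = 195

195


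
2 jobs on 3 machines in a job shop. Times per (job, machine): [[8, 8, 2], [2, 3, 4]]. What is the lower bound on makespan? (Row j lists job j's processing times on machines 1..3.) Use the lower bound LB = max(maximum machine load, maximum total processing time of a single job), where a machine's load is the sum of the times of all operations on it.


Machine loads:
  Machine 1: 8 + 2 = 10
  Machine 2: 8 + 3 = 11
  Machine 3: 2 + 4 = 6
Max machine load = 11
Job totals:
  Job 1: 18
  Job 2: 9
Max job total = 18
Lower bound = max(11, 18) = 18

18


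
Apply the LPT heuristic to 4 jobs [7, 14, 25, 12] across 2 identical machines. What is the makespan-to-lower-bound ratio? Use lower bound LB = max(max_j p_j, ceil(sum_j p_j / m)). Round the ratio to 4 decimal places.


LPT order: [25, 14, 12, 7]
Machine loads after assignment: [32, 26]
LPT makespan = 32
Lower bound = max(max_job, ceil(total/2)) = max(25, 29) = 29
Ratio = 32 / 29 = 1.1034

1.1034


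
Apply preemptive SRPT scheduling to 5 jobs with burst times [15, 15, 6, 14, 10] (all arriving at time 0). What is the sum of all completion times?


Since all jobs arrive at t=0, SRPT equals SPT ordering.
SPT order: [6, 10, 14, 15, 15]
Completion times:
  Job 1: p=6, C=6
  Job 2: p=10, C=16
  Job 3: p=14, C=30
  Job 4: p=15, C=45
  Job 5: p=15, C=60
Total completion time = 6 + 16 + 30 + 45 + 60 = 157

157


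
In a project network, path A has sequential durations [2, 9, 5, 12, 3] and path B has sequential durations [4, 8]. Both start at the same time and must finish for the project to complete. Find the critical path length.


Path A total = 2 + 9 + 5 + 12 + 3 = 31
Path B total = 4 + 8 = 12
Critical path = longest path = max(31, 12) = 31

31


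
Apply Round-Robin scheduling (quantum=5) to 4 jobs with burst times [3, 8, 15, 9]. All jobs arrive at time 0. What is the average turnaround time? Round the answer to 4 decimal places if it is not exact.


Time quantum = 5
Execution trace:
  J1 runs 3 units, time = 3
  J2 runs 5 units, time = 8
  J3 runs 5 units, time = 13
  J4 runs 5 units, time = 18
  J2 runs 3 units, time = 21
  J3 runs 5 units, time = 26
  J4 runs 4 units, time = 30
  J3 runs 5 units, time = 35
Finish times: [3, 21, 35, 30]
Average turnaround = 89/4 = 22.25

22.25


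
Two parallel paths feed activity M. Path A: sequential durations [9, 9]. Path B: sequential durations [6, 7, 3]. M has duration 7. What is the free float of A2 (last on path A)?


ES(A2) = sum of predecessors on chain A = 9
EF(A2) = ES + duration = 9 + 9 = 18
Successor of A2 is M. ES(M) = max(sum(A), sum(B)) = max(18, 16) = 18
Free float = ES(successor) - EF(current) = 18 - 18 = 0

0


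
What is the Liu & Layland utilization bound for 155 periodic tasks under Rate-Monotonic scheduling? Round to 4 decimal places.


Compute 2^(1/155) = 1.0044819312
Subtract 1: 1.0044819312 - 1 = 0.0044819312
Multiply by n: 155 * 0.0044819312 = 0.6946993360
Round to 4 dp: 0.6947

0.6947


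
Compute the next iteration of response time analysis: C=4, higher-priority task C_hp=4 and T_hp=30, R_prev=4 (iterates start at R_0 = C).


R_next = C + ceil(R_prev / T_hp) * C_hp
ceil(4 / 30) = ceil(0.1333) = 1
Interference = 1 * 4 = 4
R_next = 4 + 4 = 8

8


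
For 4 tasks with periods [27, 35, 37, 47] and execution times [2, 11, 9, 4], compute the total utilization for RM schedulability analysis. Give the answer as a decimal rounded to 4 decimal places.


Compute individual utilizations (exact fractions):
  Task 1: C/T = 2/27 (approx. 0.0741)
  Task 2: C/T = 11/35 (approx. 0.3143)
  Task 3: C/T = 9/37 (approx. 0.2432)
  Task 4: C/T = 4/47 (approx. 0.0851)
Total utilization U = 2/27 + 11/35 + 9/37 + 4/47 = 1177808/1643355
Rounded to 4 decimal places: U = 0.7167
RM (Liu & Layland) bound for 4 tasks = 0.756828; compare with U = 1177808/1643355 (approx. 0.716709)
U <= bound, so schedulable by RM sufficient condition.

0.7167


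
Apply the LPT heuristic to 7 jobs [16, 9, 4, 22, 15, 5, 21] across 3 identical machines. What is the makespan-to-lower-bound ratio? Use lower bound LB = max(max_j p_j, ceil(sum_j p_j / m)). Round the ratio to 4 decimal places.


LPT order: [22, 21, 16, 15, 9, 5, 4]
Machine loads after assignment: [31, 30, 31]
LPT makespan = 31
Lower bound = max(max_job, ceil(total/3)) = max(22, 31) = 31
Ratio = 31 / 31 = 1.0

1.0


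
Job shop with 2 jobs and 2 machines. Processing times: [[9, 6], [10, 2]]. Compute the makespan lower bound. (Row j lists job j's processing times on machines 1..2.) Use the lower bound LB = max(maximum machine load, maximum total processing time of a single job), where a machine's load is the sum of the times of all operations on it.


Machine loads:
  Machine 1: 9 + 10 = 19
  Machine 2: 6 + 2 = 8
Max machine load = 19
Job totals:
  Job 1: 15
  Job 2: 12
Max job total = 15
Lower bound = max(19, 15) = 19

19


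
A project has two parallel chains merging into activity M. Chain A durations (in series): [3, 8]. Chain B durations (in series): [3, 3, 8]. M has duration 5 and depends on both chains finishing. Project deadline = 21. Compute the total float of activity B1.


Forward pass: ES(B1) = sum of predecessors on chain B = 0
EF = ES + duration = 0 + 3 = 3
Backward pass: LF(M) = deadline = 21; LS(M) = 21 - 5 = 16
LF(B1) = LS(M) - sum(successors on chain B) = 16 - 11 = 5
LS = LF - duration = 5 - 3 = 2
Total float = LS - ES = 2 - 0 = 2

2


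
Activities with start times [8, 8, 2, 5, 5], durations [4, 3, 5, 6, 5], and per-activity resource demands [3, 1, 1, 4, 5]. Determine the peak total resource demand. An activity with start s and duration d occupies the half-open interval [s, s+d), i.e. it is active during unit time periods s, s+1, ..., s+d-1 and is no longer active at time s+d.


Each activity i is active on [start_i, start_i + duration_i).
Compute total resource usage per time slot:
  t=0: active resources = [], total = 0
  t=1: active resources = [], total = 0
  t=2: active resources = [1], total = 1
  t=3: active resources = [1], total = 1
  t=4: active resources = [1], total = 1
  t=5: active resources = [1, 4, 5], total = 10
  t=6: active resources = [1, 4, 5], total = 10
  t=7: active resources = [4, 5], total = 9
  t=8: active resources = [3, 1, 4, 5], total = 13
  t=9: active resources = [3, 1, 4, 5], total = 13
  t=10: active resources = [3, 1, 4], total = 8
  t=11: active resources = [3], total = 3
Peak resource demand = 13

13


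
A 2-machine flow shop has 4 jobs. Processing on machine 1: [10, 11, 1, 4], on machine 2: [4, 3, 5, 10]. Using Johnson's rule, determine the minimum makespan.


Apply Johnson's rule:
  Group 1 (a <= b): [(3, 1, 5), (4, 4, 10)]
  Group 2 (a > b): [(1, 10, 4), (2, 11, 3)]
Optimal job order: [3, 4, 1, 2]
Schedule:
  Job 3: M1 done at 1, M2 done at 6
  Job 4: M1 done at 5, M2 done at 16
  Job 1: M1 done at 15, M2 done at 20
  Job 2: M1 done at 26, M2 done at 29
Makespan = 29

29


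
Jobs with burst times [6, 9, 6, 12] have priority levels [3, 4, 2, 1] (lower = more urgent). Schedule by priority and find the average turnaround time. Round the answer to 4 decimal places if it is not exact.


Sort by priority (ascending = highest first):
Order: [(1, 12), (2, 6), (3, 6), (4, 9)]
Completion times:
  Priority 1, burst=12, C=12
  Priority 2, burst=6, C=18
  Priority 3, burst=6, C=24
  Priority 4, burst=9, C=33
Average turnaround = 87/4 = 21.75

21.75


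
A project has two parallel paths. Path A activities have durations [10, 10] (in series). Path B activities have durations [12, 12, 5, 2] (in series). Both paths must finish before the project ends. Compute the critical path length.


Path A total = 10 + 10 = 20
Path B total = 12 + 12 + 5 + 2 = 31
Critical path = longest path = max(20, 31) = 31

31


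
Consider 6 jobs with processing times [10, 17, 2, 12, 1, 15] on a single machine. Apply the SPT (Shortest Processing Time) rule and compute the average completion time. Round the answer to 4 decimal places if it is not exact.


Sort jobs by processing time (SPT order): [1, 2, 10, 12, 15, 17]
Compute completion times sequentially:
  Job 1: processing = 1, completes at 1
  Job 2: processing = 2, completes at 3
  Job 3: processing = 10, completes at 13
  Job 4: processing = 12, completes at 25
  Job 5: processing = 15, completes at 40
  Job 6: processing = 17, completes at 57
Sum of completion times = 139
Average completion time = 139/6 = 23.1667

23.1667


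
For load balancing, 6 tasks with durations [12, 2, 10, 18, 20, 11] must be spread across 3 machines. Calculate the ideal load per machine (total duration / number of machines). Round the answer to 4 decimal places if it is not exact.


Total processing time = 12 + 2 + 10 + 18 + 20 + 11 = 73
Number of machines = 3
Ideal balanced load = 73 / 3 = 24.3333

24.3333


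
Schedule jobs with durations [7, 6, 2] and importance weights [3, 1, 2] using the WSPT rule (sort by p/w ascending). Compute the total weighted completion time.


Compute p/w ratios and sort ascending (WSPT): [(2, 2), (7, 3), (6, 1)]
Compute weighted completion times:
  Job (p=2,w=2): C=2, w*C=2*2=4
  Job (p=7,w=3): C=9, w*C=3*9=27
  Job (p=6,w=1): C=15, w*C=1*15=15
Total weighted completion time = 46

46


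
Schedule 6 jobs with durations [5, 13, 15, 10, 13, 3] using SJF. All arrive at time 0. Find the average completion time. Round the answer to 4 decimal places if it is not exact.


SJF order (ascending): [3, 5, 10, 13, 13, 15]
Completion times:
  Job 1: burst=3, C=3
  Job 2: burst=5, C=8
  Job 3: burst=10, C=18
  Job 4: burst=13, C=31
  Job 5: burst=13, C=44
  Job 6: burst=15, C=59
Average completion = 163/6 = 27.1667

27.1667


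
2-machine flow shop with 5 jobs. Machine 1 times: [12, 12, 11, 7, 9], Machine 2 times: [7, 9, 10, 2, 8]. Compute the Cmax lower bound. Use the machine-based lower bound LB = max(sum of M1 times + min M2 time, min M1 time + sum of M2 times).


LB1 = sum(M1 times) + min(M2 times) = 51 + 2 = 53
LB2 = min(M1 times) + sum(M2 times) = 7 + 36 = 43
Lower bound = max(LB1, LB2) = max(53, 43) = 53

53


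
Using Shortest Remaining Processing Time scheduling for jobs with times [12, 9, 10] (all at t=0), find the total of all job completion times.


Since all jobs arrive at t=0, SRPT equals SPT ordering.
SPT order: [9, 10, 12]
Completion times:
  Job 1: p=9, C=9
  Job 2: p=10, C=19
  Job 3: p=12, C=31
Total completion time = 9 + 19 + 31 = 59

59


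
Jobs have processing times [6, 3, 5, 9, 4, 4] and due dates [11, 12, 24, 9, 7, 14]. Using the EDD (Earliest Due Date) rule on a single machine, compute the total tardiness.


Sort by due date (EDD order): [(4, 7), (9, 9), (6, 11), (3, 12), (4, 14), (5, 24)]
Compute completion times and tardiness:
  Job 1: p=4, d=7, C=4, tardiness=max(0,4-7)=0
  Job 2: p=9, d=9, C=13, tardiness=max(0,13-9)=4
  Job 3: p=6, d=11, C=19, tardiness=max(0,19-11)=8
  Job 4: p=3, d=12, C=22, tardiness=max(0,22-12)=10
  Job 5: p=4, d=14, C=26, tardiness=max(0,26-14)=12
  Job 6: p=5, d=24, C=31, tardiness=max(0,31-24)=7
Total tardiness = 41

41


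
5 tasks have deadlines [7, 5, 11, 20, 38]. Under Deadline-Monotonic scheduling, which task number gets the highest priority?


Sort tasks by relative deadline (ascending):
  Task 2: deadline = 5
  Task 1: deadline = 7
  Task 3: deadline = 11
  Task 4: deadline = 20
  Task 5: deadline = 38
Priority order (highest first): [2, 1, 3, 4, 5]
Highest priority task = 2

2


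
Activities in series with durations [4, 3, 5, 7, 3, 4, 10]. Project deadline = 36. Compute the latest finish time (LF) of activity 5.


LF(activity 5) = deadline - sum of successor durations
Successors: activities 6 through 7 with durations [4, 10]
Sum of successor durations = 14
LF = 36 - 14 = 22

22


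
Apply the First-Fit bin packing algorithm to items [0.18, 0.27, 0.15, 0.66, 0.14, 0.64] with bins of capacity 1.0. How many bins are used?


Place items sequentially using First-Fit:
  Item 0.18 -> new Bin 1
  Item 0.27 -> Bin 1 (now 0.45)
  Item 0.15 -> Bin 1 (now 0.6)
  Item 0.66 -> new Bin 2
  Item 0.14 -> Bin 1 (now 0.74)
  Item 0.64 -> new Bin 3
Total bins used = 3

3


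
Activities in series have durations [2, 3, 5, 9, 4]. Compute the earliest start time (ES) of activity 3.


Activity 3 starts after activities 1 through 2 complete.
Predecessor durations: [2, 3]
ES = 2 + 3 = 5

5


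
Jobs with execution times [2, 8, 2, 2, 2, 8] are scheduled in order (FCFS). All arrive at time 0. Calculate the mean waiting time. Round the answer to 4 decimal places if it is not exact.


FCFS order (as given): [2, 8, 2, 2, 2, 8]
Waiting times:
  Job 1: wait = 0
  Job 2: wait = 2
  Job 3: wait = 10
  Job 4: wait = 12
  Job 5: wait = 14
  Job 6: wait = 16
Sum of waiting times = 54
Average waiting time = 54/6 = 9.0

9.0


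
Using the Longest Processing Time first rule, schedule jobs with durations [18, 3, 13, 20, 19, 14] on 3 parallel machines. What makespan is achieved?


Sort jobs in decreasing order (LPT): [20, 19, 18, 14, 13, 3]
Assign each job to the least loaded machine:
  Machine 1: jobs [20, 3], load = 23
  Machine 2: jobs [19, 13], load = 32
  Machine 3: jobs [18, 14], load = 32
Makespan = max load = 32

32


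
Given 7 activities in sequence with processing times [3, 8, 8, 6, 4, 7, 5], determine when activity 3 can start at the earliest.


Activity 3 starts after activities 1 through 2 complete.
Predecessor durations: [3, 8]
ES = 3 + 8 = 11

11


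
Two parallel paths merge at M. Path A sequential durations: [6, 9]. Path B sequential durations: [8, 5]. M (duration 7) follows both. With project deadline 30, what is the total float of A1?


Forward pass: ES(A1) = sum of predecessors on chain A = 0
EF = ES + duration = 0 + 6 = 6
Backward pass: LF(M) = deadline = 30; LS(M) = 30 - 7 = 23
LF(A1) = LS(M) - sum(successors on chain A) = 23 - 9 = 14
LS = LF - duration = 14 - 6 = 8
Total float = LS - ES = 8 - 0 = 8

8


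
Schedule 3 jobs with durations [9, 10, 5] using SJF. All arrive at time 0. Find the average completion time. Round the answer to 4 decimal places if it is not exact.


SJF order (ascending): [5, 9, 10]
Completion times:
  Job 1: burst=5, C=5
  Job 2: burst=9, C=14
  Job 3: burst=10, C=24
Average completion = 43/3 = 14.3333

14.3333


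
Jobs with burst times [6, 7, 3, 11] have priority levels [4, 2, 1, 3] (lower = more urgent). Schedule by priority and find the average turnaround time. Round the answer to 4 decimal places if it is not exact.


Sort by priority (ascending = highest first):
Order: [(1, 3), (2, 7), (3, 11), (4, 6)]
Completion times:
  Priority 1, burst=3, C=3
  Priority 2, burst=7, C=10
  Priority 3, burst=11, C=21
  Priority 4, burst=6, C=27
Average turnaround = 61/4 = 15.25

15.25


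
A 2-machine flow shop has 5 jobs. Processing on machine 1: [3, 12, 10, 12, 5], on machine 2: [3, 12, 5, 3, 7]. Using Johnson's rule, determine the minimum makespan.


Apply Johnson's rule:
  Group 1 (a <= b): [(1, 3, 3), (5, 5, 7), (2, 12, 12)]
  Group 2 (a > b): [(3, 10, 5), (4, 12, 3)]
Optimal job order: [1, 5, 2, 3, 4]
Schedule:
  Job 1: M1 done at 3, M2 done at 6
  Job 5: M1 done at 8, M2 done at 15
  Job 2: M1 done at 20, M2 done at 32
  Job 3: M1 done at 30, M2 done at 37
  Job 4: M1 done at 42, M2 done at 45
Makespan = 45

45


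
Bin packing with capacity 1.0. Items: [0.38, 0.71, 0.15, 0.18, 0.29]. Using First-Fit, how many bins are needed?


Place items sequentially using First-Fit:
  Item 0.38 -> new Bin 1
  Item 0.71 -> new Bin 2
  Item 0.15 -> Bin 1 (now 0.53)
  Item 0.18 -> Bin 1 (now 0.71)
  Item 0.29 -> Bin 1 (now 1.0)
Total bins used = 2

2


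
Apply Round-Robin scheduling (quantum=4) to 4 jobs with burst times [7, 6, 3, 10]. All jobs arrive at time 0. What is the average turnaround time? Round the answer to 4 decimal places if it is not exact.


Time quantum = 4
Execution trace:
  J1 runs 4 units, time = 4
  J2 runs 4 units, time = 8
  J3 runs 3 units, time = 11
  J4 runs 4 units, time = 15
  J1 runs 3 units, time = 18
  J2 runs 2 units, time = 20
  J4 runs 4 units, time = 24
  J4 runs 2 units, time = 26
Finish times: [18, 20, 11, 26]
Average turnaround = 75/4 = 18.75

18.75


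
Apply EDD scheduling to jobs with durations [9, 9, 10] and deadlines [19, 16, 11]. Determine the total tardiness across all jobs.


Sort by due date (EDD order): [(10, 11), (9, 16), (9, 19)]
Compute completion times and tardiness:
  Job 1: p=10, d=11, C=10, tardiness=max(0,10-11)=0
  Job 2: p=9, d=16, C=19, tardiness=max(0,19-16)=3
  Job 3: p=9, d=19, C=28, tardiness=max(0,28-19)=9
Total tardiness = 12

12


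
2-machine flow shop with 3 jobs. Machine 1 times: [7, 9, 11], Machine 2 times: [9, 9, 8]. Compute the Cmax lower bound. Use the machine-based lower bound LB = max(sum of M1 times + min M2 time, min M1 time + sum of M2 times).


LB1 = sum(M1 times) + min(M2 times) = 27 + 8 = 35
LB2 = min(M1 times) + sum(M2 times) = 7 + 26 = 33
Lower bound = max(LB1, LB2) = max(35, 33) = 35

35


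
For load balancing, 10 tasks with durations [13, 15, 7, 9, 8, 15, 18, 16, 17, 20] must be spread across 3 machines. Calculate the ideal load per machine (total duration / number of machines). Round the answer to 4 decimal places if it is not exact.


Total processing time = 13 + 15 + 7 + 9 + 8 + 15 + 18 + 16 + 17 + 20 = 138
Number of machines = 3
Ideal balanced load = 138 / 3 = 46.0

46.0


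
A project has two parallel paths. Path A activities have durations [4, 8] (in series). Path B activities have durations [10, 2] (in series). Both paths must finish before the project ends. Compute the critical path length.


Path A total = 4 + 8 = 12
Path B total = 10 + 2 = 12
Critical path = longest path = max(12, 12) = 12

12


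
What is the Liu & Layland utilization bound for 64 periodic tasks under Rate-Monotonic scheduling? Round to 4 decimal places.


Compute 2^(1/64) = 1.0108892861
Subtract 1: 1.0108892861 - 1 = 0.0108892861
Multiply by n: 64 * 0.0108892861 = 0.6969143104
Round to 4 dp: 0.6969

0.6969


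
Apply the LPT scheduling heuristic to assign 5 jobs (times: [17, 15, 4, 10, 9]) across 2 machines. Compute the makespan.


Sort jobs in decreasing order (LPT): [17, 15, 10, 9, 4]
Assign each job to the least loaded machine:
  Machine 1: jobs [17, 9], load = 26
  Machine 2: jobs [15, 10, 4], load = 29
Makespan = max load = 29

29
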